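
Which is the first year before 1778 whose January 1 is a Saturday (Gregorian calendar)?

Jan 1 advances by 2 weekdays after a leap year and by 1 after a common year.
1778: Jan 1 is Thursday.
1777: Wednesday
1776: Monday (leap)
1775: Sunday
1774: Saturday
1774 begins on a Saturday

1774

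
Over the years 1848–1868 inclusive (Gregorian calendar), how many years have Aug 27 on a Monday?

4

Track Aug 27's weekday year by year (advancing +1, or +2 across a Feb 29):
  1848: Sun  1849: Mon (+1) ✓  1850: Tue (+1)  1851: Wed (+1)  1852: Fri (+2)
  1853: Sat (+1)  1854: Sun (+1)  1855: Mon (+1) ✓  1856: Wed (+2)  1857: Thu (+1)
  1858: Fri (+1)  1859: Sat (+1)  1860: Mon (+2) ✓  1861: Tue (+1)  1862: Wed (+1)
  1863: Thu (+1)  1864: Sat (+2)  1865: Sun (+1)  1866: Mon (+1) ✓  1867: Tue (+1)
  1868: Thu (+2)
Monday years: 1849, 1855, 1860, 1866 — 4 in total.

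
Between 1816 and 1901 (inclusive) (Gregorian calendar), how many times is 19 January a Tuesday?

Track 19 January's weekday year by year (advancing +1, or +2 across a Feb 29):
  1816: Fri  1817: Sun (+2)  1818: Mon (+1)  1819: Tue (+1) ✓  1820: Wed (+1)
  1821: Fri (+2)  1822: Sat (+1)  1823: Sun (+1)  1824: Mon (+1)  1825: Wed (+2)
  1826: Thu (+1)  1827: Fri (+1)  1828: Sat (+1)  1829: Mon (+2)  … (58 more years) …
  1888: Thu (+1)  1889: Sat (+2)  1890: Sun (+1)  1891: Mon (+1)  1892: Tue (+1) ✓
  1893: Thu (+2)  1894: Fri (+1)  1895: Sat (+1)  1896: Sun (+1)  1897: Tue (+2) ✓
  1898: Wed (+1)  1899: Thu (+1)  1900: Fri (+1)  1901: Sat (+1)
Tuesday years: 1819, 1830, 1836, 1841, 1847, 1858, 1864, 1869, 1875, 1886, 1892, 1897 — 12 in total.

12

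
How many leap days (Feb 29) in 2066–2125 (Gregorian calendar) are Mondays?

2

Leap years in 2066–2125: 14 of them.
Feb 29 weekday advances by 5 (mod 7) from one leap year to the next four years later (or differs when a century non-leap intervenes).
Leap-day weekdays: 2068:Wed 2072:Mon✓ 2076:Sat 2080:Thu 2084:Tue 2088:Sun 2092:Fri 2096:Wed 2104:Fri 2108:Wed 2112:Mon✓ 2116:Sat 2120:Thu 2124:Tue
Monday: 2072, 2112 → 2.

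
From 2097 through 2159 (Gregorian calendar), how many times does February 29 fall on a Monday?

2

Leap years in 2097–2159: 14 of them.
Feb 29 weekday advances by 5 (mod 7) from one leap year to the next four years later (or differs when a century non-leap intervenes).
Leap-day weekdays: 2104:Fri 2108:Wed 2112:Mon✓ 2116:Sat 2120:Thu 2124:Tue 2128:Sun 2132:Fri 2136:Wed 2140:Mon✓ 2144:Sat 2148:Thu 2152:Tue 2156:Sun
Monday: 2112, 2140 → 2.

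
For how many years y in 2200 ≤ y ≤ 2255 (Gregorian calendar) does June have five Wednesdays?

June has 30 days; it has five Wednesdays when Wednesday falls among the first (month-length − 28) days — i.e. when June 1 is one of Wednesday/Tuesday.
June 1 by year: 2200:Sun 2201:Mon 2202:Tue✓ 2203:Wed✓ 2204:Fri 2205:Sat 2206:Sun 2207:Mon 2208:Wed✓ 2209:Thu 2210:Fri 2211:Sat 2212:Mon 2213:Tue✓ 2214:Wed✓ …(26 more)… 2241:Tue✓ 2242:Wed✓ 2243:Thu 2244:Sat 2245:Sun 2246:Mon 2247:Tue✓ 2248:Thu 2249:Fri 2250:Sat 2251:Sun 2252:Tue✓ 2253:Wed✓ 2254:Thu 2255:Fri
Years with five Wednesdays: 2202, 2203, 2208, 2213, 2214, 2219, 2224, 2225, 2230, 2231, 2236, 2241, 2242, 2247, 2252, 2253 → 16.

16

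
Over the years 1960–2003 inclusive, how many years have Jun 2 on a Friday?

Track Jun 2's weekday year by year (advancing +1, or +2 across a Feb 29):
  1960: Thu  1961: Fri (+1) ✓  1962: Sat (+1)  1963: Sun (+1)  1964: Tue (+2)
  1965: Wed (+1)  1966: Thu (+1)  1967: Fri (+1) ✓  1968: Sun (+2)  1969: Mon (+1)
  1970: Tue (+1)  1971: Wed (+1)  1972: Fri (+2) ✓  1973: Sat (+1)  … (16 more years) …
  1990: Sat (+1)  1991: Sun (+1)  1992: Tue (+2)  1993: Wed (+1)  1994: Thu (+1)
  1995: Fri (+1) ✓  1996: Sun (+2)  1997: Mon (+1)  1998: Tue (+1)  1999: Wed (+1)
  2000: Fri (+2) ✓  2001: Sat (+1)  2002: Sun (+1)  2003: Mon (+1)
Friday years: 1961, 1967, 1972, 1978, 1989, 1995, 2000 — 7 in total.

7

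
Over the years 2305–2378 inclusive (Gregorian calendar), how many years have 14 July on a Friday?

12

Track 14 July's weekday year by year (advancing +1, or +2 across a Feb 29):
  2305: Fri ✓  2306: Sat (+1)  2307: Sun (+1)  2308: Tue (+2)  2309: Wed (+1)
  2310: Thu (+1)  2311: Fri (+1) ✓  2312: Sun (+2)  2313: Mon (+1)  2314: Tue (+1)
  2315: Wed (+1)  2316: Fri (+2) ✓  2317: Sat (+1)  2318: Sun (+1)  … (46 more years) …
  2365: Wed (+1)  2366: Thu (+1)  2367: Fri (+1) ✓  2368: Sun (+2)  2369: Mon (+1)
  2370: Tue (+1)  2371: Wed (+1)  2372: Fri (+2) ✓  2373: Sat (+1)  2374: Sun (+1)
  2375: Mon (+1)  2376: Wed (+2)  2377: Thu (+1)  2378: Fri (+1) ✓
Friday years: 2305, 2311, 2316, 2322, 2333, 2339, 2344, 2350, 2361, 2367, 2372, 2378 — 12 in total.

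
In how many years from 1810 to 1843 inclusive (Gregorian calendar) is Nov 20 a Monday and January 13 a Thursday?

1

Check each year's weekday for Nov 20 and January 13:
  1810: Tue/Sat  1811: Wed/Sun  1812: Fri/Mon  1813: Sat/Wed  1814: Sun/Thu  1815: Mon/Fri  1816: Wed/Sat  1817: Thu/Mon  1818: Fri/Tue  1819: Sat/Wed  1820: Mon/Thu ✓  1821: Tue/Sat  1822: Wed/Sun  1823: Thu/Mon  …(6 more)…  1830: Sat/Wed  1831: Sun/Thu  1832: Tue/Fri  1833: Wed/Sun  1834: Thu/Mon  1835: Fri/Tue  1836: Sun/Wed  1837: Mon/Fri  1838: Tue/Sat  1839: Wed/Sun  1840: Fri/Mon  1841: Sat/Wed  1842: Sun/Thu  1843: Mon/Fri
Both conditions hold in: 1820 — 1.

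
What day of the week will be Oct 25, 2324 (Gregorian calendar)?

Saturday

January 1, 2324 is a Tuesday.
October 25 is day 299 of the year, i.e. 298 days after Jan 1.
298 mod 7 = 4, so advance 4 weekdays from Tuesday: Saturday.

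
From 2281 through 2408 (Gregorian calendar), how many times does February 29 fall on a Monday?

5

Leap years in 2281–2408: 31 of them.
Feb 29 weekday advances by 5 (mod 7) from one leap year to the next four years later (or differs when a century non-leap intervenes).
Leap-day weekdays: 2284:Fri 2288:Wed 2292:Mon✓ 2296:Sat 2304:Mon✓ 2308:Sat 2312:Thu 2316:Tue 2320:Sun 2324:Fri 2328:Wed 2332:Mon✓ 2336:Sat …(5 more)… 2360:Mon✓ 2364:Sat 2368:Thu 2372:Tue 2376:Sun 2380:Fri 2384:Wed 2388:Mon✓ 2392:Sat 2396:Thu 2400:Tue 2404:Sun 2408:Fri
Monday: 2292, 2304, 2332, 2360, 2388 → 5.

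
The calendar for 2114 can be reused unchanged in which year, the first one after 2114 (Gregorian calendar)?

2125

Two years share a calendar iff Jan 1 falls on the same weekday and both are leap or both are common. 2114: Jan 1 is Monday, common year.
2115: Jan 1 Tuesday, common
2116: Jan 1 Wednesday, leap
2117: Jan 1 Friday, common
2118: Jan 1 Saturday, common
2119: Jan 1 Sunday, common
2120: Jan 1 Monday, leap
2121: Jan 1 Wednesday, common
2122: Jan 1 Thursday, common
2123: Jan 1 Friday, common
2124: Jan 1 Saturday, leap
2125: Jan 1 Monday, common
2125 matches on both conditions.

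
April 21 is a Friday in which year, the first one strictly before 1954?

1950

From one year to the next, a fixed date's weekday advances by 1, or by 2 when a Feb 29 lies between the two dates.
1954: April 21 is Wednesday.
1953: Tuesday (−1)
1952: Monday (−1)
1951: Saturday (−2)
1950: Friday (−1)
April 21 falls on a Friday in 1950.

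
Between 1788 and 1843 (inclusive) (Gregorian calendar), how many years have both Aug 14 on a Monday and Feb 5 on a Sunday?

6

Check each year's weekday for Aug 14 and Feb 5:
  1788: Thu/Tue  1789: Fri/Thu  1790: Sat/Fri  1791: Sun/Sat  1792: Tue/Sun  1793: Wed/Tue  1794: Thu/Wed  1795: Fri/Thu  1796: Sun/Fri  1797: Mon/Sun ✓  1798: Tue/Mon  1799: Wed/Tue  1800: Thu/Wed  1801: Fri/Thu  …(28 more)…  1830: Sat/Fri  1831: Sun/Sat  1832: Tue/Sun  1833: Wed/Tue  1834: Thu/Wed  1835: Fri/Thu  1836: Sun/Fri  1837: Mon/Sun ✓  1838: Tue/Mon  1839: Wed/Tue  1840: Fri/Wed  1841: Sat/Fri  1842: Sun/Sat  1843: Mon/Sun ✓
Both conditions hold in: 1797, 1809, 1815, 1826, 1837, 1843 — 6.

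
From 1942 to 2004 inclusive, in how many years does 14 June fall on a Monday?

Track 14 June's weekday year by year (advancing +1, or +2 across a Feb 29):
  1942: Sun  1943: Mon (+1) ✓  1944: Wed (+2)  1945: Thu (+1)  1946: Fri (+1)
  1947: Sat (+1)  1948: Mon (+2) ✓  1949: Tue (+1)  1950: Wed (+1)  1951: Thu (+1)
  1952: Sat (+2)  1953: Sun (+1)  1954: Mon (+1) ✓  1955: Tue (+1)  … (35 more years) …
  1991: Fri (+1)  1992: Sun (+2)  1993: Mon (+1) ✓  1994: Tue (+1)  1995: Wed (+1)
  1996: Fri (+2)  1997: Sat (+1)  1998: Sun (+1)  1999: Mon (+1) ✓  2000: Wed (+2)
  2001: Thu (+1)  2002: Fri (+1)  2003: Sat (+1)  2004: Mon (+2) ✓
Monday years: 1943, 1948, 1954, 1965, 1971, 1976, 1982, 1993, 1999, 2004 — 10 in total.

10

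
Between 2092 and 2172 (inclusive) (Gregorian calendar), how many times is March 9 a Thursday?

Track March 9's weekday year by year (advancing +1, or +2 across a Feb 29):
  2092: Sun  2093: Mon (+1)  2094: Tue (+1)  2095: Wed (+1)  2096: Fri (+2)
  2097: Sat (+1)  2098: Sun (+1)  2099: Mon (+1)  2100: Tue (+1)  2101: Wed (+1)
  2102: Thu (+1) ✓  2103: Fri (+1)  2104: Sun (+2)  2105: Mon (+1)  … (53 more years) …
  2159: Fri (+1)  2160: Sun (+2)  2161: Mon (+1)  2162: Tue (+1)  2163: Wed (+1)
  2164: Fri (+2)  2165: Sat (+1)  2166: Sun (+1)  2167: Mon (+1)  2168: Wed (+2)
  2169: Thu (+1) ✓  2170: Fri (+1)  2171: Sat (+1)  2172: Mon (+2)
Thursday years: 2102, 2113, 2119, 2124, 2130, 2141, 2147, 2152, 2158, 2169 — 10 in total.

10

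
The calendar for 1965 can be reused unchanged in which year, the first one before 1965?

Two years share a calendar iff Jan 1 falls on the same weekday and both are leap or both are common. 1965: Jan 1 is Friday, common year.
1964: Jan 1 Wednesday, leap
1963: Jan 1 Tuesday, common
1962: Jan 1 Monday, common
1961: Jan 1 Sunday, common
1960: Jan 1 Friday, leap
1959: Jan 1 Thursday, common
1958: Jan 1 Wednesday, common
1957: Jan 1 Tuesday, common
1956: Jan 1 Sunday, leap
1955: Jan 1 Saturday, common
1954: Jan 1 Friday, common
1954 matches on both conditions.

1954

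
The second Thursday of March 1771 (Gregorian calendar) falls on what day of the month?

March 1, 1771 is a Friday, so the first Thursday is the 7th.
The second Thursday is 7 + 7 = 14.

14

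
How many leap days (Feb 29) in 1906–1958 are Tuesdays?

Leap years in 1906–1958: 13 of them.
Feb 29 weekday advances by 5 (mod 7) from one leap year to the next four years later (or differs when a century non-leap intervenes).
Leap-day weekdays: 1908:Sat 1912:Thu 1916:Tue✓ 1920:Sun 1924:Fri 1928:Wed 1932:Mon 1936:Sat 1940:Thu 1944:Tue✓ 1948:Sun 1952:Fri 1956:Wed
Tuesday: 1916, 1944 → 2.

2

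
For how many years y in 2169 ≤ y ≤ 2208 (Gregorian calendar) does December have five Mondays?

December has 31 days; it has five Mondays when Monday falls among the first (month-length − 28) days — i.e. when December 1 is one of Monday/Sunday/Saturday.
December 1 by year: 2169:Fri 2170:Sat✓ 2171:Sun✓ 2172:Tue 2173:Wed 2174:Thu 2175:Fri 2176:Sun✓ 2177:Mon✓ 2178:Tue 2179:Wed 2180:Fri 2181:Sat✓ 2182:Sun✓ 2183:Mon✓ …(10 more)… 2194:Mon✓ 2195:Tue 2196:Thu 2197:Fri 2198:Sat✓ 2199:Sun✓ 2200:Mon✓ 2201:Tue 2202:Wed 2203:Thu 2204:Sat✓ 2205:Sun✓ 2206:Mon✓ 2207:Tue 2208:Thu
Years with five Mondays: 2170, 2171, 2176, 2177, 2181, 2182, 2183, 2187, 2188, 2192, 2193, 2194, 2198, 2199, 2200, 2204, 2205, 2206 → 18.

18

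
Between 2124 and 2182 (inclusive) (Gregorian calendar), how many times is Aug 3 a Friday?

9

Track Aug 3's weekday year by year (advancing +1, or +2 across a Feb 29):
  2124: Thu  2125: Fri (+1) ✓  2126: Sat (+1)  2127: Sun (+1)  2128: Tue (+2)
  2129: Wed (+1)  2130: Thu (+1)  2131: Fri (+1) ✓  2132: Sun (+2)  2133: Mon (+1)
  2134: Tue (+1)  2135: Wed (+1)  2136: Fri (+2) ✓  2137: Sat (+1)  … (31 more years) …
  2169: Thu (+1)  2170: Fri (+1) ✓  2171: Sat (+1)  2172: Mon (+2)  2173: Tue (+1)
  2174: Wed (+1)  2175: Thu (+1)  2176: Sat (+2)  2177: Sun (+1)  2178: Mon (+1)
  2179: Tue (+1)  2180: Thu (+2)  2181: Fri (+1) ✓  2182: Sat (+1)
Friday years: 2125, 2131, 2136, 2142, 2153, 2159, 2164, 2170, 2181 — 9 in total.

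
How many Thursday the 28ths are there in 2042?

1

Check the 28th of each month of 2042: Jan 28: Tue, Feb 28: Fri, Mar 28: Fri, Apr 28: Mon, May 28: Wed, Jun 28: Sat, Jul 28: Mon, Aug 28: Thu, Sep 28: Sun, Oct 28: Tue, Nov 28: Fri, Dec 28: Sun.
Thursday occurs in August — 1 month.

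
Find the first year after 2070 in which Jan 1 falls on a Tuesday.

2075

Jan 1 advances by 2 weekdays after a leap year and by 1 after a common year.
2070: Jan 1 is Wednesday.
2071: Thursday
2072: Friday (leap)
2073: Sunday
2074: Monday
2075: Tuesday
2075 begins on a Tuesday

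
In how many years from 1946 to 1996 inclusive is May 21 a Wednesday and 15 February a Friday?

Check each year's weekday for May 21 and 15 February:
  1946: Tue/Fri  1947: Wed/Sat  1948: Fri/Sun  1949: Sat/Tue  1950: Sun/Wed  1951: Mon/Thu  1952: Wed/Fri ✓  1953: Thu/Sun  1954: Fri/Mon  1955: Sat/Tue  1956: Mon/Wed  1957: Tue/Fri  1958: Wed/Sat  1959: Thu/Sun  …(23 more)…  1983: Sat/Tue  1984: Mon/Wed  1985: Tue/Fri  1986: Wed/Sat  1987: Thu/Sun  1988: Sat/Mon  1989: Sun/Wed  1990: Mon/Thu  1991: Tue/Fri  1992: Thu/Sat  1993: Fri/Mon  1994: Sat/Tue  1995: Sun/Wed  1996: Tue/Thu
Both conditions hold in: 1952, 1980 — 2.

2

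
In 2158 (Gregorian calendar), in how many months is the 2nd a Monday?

Check the 2nd of each month of 2158: Jan 2: Mon, Feb 2: Thu, Mar 2: Thu, Apr 2: Sun, May 2: Tue, Jun 2: Fri, Jul 2: Sun, Aug 2: Wed, Sep 2: Sat, Oct 2: Mon, Nov 2: Thu, Dec 2: Sat.
Monday occurs in January, October — 2 months.

2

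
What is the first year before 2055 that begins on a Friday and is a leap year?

2044

Jan 1 advances by 2 weekdays after a leap year and by 1 after a common year.
2055: Jan 1 is Friday.
2054: Thursday
2053: Wednesday
2052: Monday (leap)
2051: Sunday
2050: Saturday
2049: Friday
2048: Wednesday (leap)
2047: Tuesday
2046: Monday
2045: Sunday
2044: Friday (leap)
2044 begins on a Friday and is a leap year.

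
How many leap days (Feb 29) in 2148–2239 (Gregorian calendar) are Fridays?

Leap years in 2148–2239: 22 of them.
Feb 29 weekday advances by 5 (mod 7) from one leap year to the next four years later (or differs when a century non-leap intervenes).
Leap-day weekdays: 2148:Thu 2152:Tue 2156:Sun 2160:Fri✓ 2164:Wed 2168:Mon 2172:Sat 2176:Thu 2180:Tue 2184:Sun 2188:Fri✓ 2192:Wed 2196:Mon 2204:Wed 2208:Mon 2212:Sat 2216:Thu 2220:Tue 2224:Sun 2228:Fri✓ 2232:Wed 2236:Mon
Friday: 2160, 2188, 2228 → 3.

3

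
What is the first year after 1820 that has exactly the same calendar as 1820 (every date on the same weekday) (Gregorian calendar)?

1848

Two years share a calendar iff Jan 1 falls on the same weekday and both are leap or both are common. 1820: Jan 1 is Saturday, leap year.
1821: Jan 1 Monday, common
1822: Jan 1 Tuesday, common
1823: Jan 1 Wednesday, common
1824: Jan 1 Thursday, leap
1825: Jan 1 Saturday, common
1826: Jan 1 Sunday, common
1827: Jan 1 Monday, common
1828: Jan 1 Tuesday, leap
1829: Jan 1 Thursday, common
1830: Jan 1 Friday, common
1831: Jan 1 Saturday, common
1832: Jan 1 Sunday, leap
1833: Jan 1 Tuesday, common
1834: Jan 1 Wednesday, common
1835: Jan 1 Thursday, common
1836: Jan 1 Friday, leap
1837: Jan 1 Sunday, common
1838: Jan 1 Monday, common
1839: Jan 1 Tuesday, common
1840: Jan 1 Wednesday, leap
1841: Jan 1 Friday, common
1842: Jan 1 Saturday, common
1843: Jan 1 Sunday, common
1844: Jan 1 Monday, leap
1845: Jan 1 Wednesday, common
1846: Jan 1 Thursday, common
1847: Jan 1 Friday, common
1848: Jan 1 Saturday, leap
1848 matches on both conditions.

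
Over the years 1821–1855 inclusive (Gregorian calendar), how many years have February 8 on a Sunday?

Track February 8's weekday year by year (advancing +1, or +2 across a Feb 29):
  1821: Thu  1822: Fri (+1)  1823: Sat (+1)  1824: Sun (+1) ✓  1825: Tue (+2)
  1826: Wed (+1)  1827: Thu (+1)  1828: Fri (+1)  1829: Sun (+2) ✓  1830: Mon (+1)
  1831: Tue (+1)  1832: Wed (+1)  1833: Fri (+2)  1834: Sat (+1)  … (7 more years) …
  1842: Tue (+1)  1843: Wed (+1)  1844: Thu (+1)  1845: Sat (+2)  1846: Sun (+1) ✓
  1847: Mon (+1)  1848: Tue (+1)  1849: Thu (+2)  1850: Fri (+1)  1851: Sat (+1)
  1852: Sun (+1) ✓  1853: Tue (+2)  1854: Wed (+1)  1855: Thu (+1)
Sunday years: 1824, 1829, 1835, 1846, 1852 — 5 in total.

5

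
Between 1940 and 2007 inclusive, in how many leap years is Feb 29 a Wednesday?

2

Leap years in 1940–2007: 17 of them.
Feb 29 weekday advances by 5 (mod 7) from one leap year to the next four years later (or differs when a century non-leap intervenes).
Leap-day weekdays: 1940:Thu 1944:Tue 1948:Sun 1952:Fri 1956:Wed✓ 1960:Mon 1964:Sat 1968:Thu 1972:Tue 1976:Sun 1980:Fri 1984:Wed✓ 1988:Mon 1992:Sat 1996:Thu 2000:Tue 2004:Sun
Wednesday: 1956, 1984 → 2.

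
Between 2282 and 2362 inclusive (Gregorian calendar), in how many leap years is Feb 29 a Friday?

3

Leap years in 2282–2362: 19 of them.
Feb 29 weekday advances by 5 (mod 7) from one leap year to the next four years later (or differs when a century non-leap intervenes).
Leap-day weekdays: 2284:Fri✓ 2288:Wed 2292:Mon 2296:Sat 2304:Mon 2308:Sat 2312:Thu 2316:Tue 2320:Sun 2324:Fri✓ 2328:Wed 2332:Mon 2336:Sat 2340:Thu 2344:Tue 2348:Sun 2352:Fri✓ 2356:Wed 2360:Mon
Friday: 2284, 2324, 2352 → 3.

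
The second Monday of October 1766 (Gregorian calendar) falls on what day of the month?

13

October 1, 1766 is a Wednesday, so the first Monday is the 6th.
The second Monday is 6 + 7 = 13.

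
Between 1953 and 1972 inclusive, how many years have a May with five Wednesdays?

May has 31 days; it has five Wednesdays when Wednesday falls among the first (month-length − 28) days — i.e. when May 1 is one of Wednesday/Tuesday/Monday.
May 1 by year: 1953:Fri 1954:Sat 1955:Sun 1956:Tue✓ 1957:Wed✓ 1958:Thu 1959:Fri 1960:Sun 1961:Mon✓ 1962:Tue✓ 1963:Wed✓ 1964:Fri 1965:Sat 1966:Sun 1967:Mon✓ 1968:Wed✓ 1969:Thu 1970:Fri 1971:Sat 1972:Mon✓
Years with five Wednesdays: 1956, 1957, 1961, 1962, 1963, 1967, 1968, 1972 → 8.

8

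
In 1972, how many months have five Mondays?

A month of length L has five Mondays iff its first Monday is on day ≤ L−28 (so day 1–3 in a 31-day month, 1–2 in a 30-day month, day 1 in a leap February).
Checking each month of 1972: Jan starts Sat (31d) ✓; Feb starts Tue (29d); Mar starts Wed (31d); Apr starts Sat (30d); May starts Mon (31d) ✓; Jun starts Thu (30d); Jul starts Sat (31d) ✓; Aug starts Tue (31d); Sep starts Fri (30d); Oct starts Sun (31d) ✓; Nov starts Wed (30d); Dec starts Fri (31d).
Five-Monday months: January, May, July, October → 4.

4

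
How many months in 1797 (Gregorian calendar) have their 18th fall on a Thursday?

1

Check the 18th of each month of 1797: Jan 18: Wed, Feb 18: Sat, Mar 18: Sat, Apr 18: Tue, May 18: Thu, Jun 18: Sun, Jul 18: Tue, Aug 18: Fri, Sep 18: Mon, Oct 18: Wed, Nov 18: Sat, Dec 18: Mon.
Thursday occurs in May — 1 month.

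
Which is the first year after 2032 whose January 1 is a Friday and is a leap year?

Jan 1 advances by 2 weekdays after a leap year and by 1 after a common year.
2032: Jan 1 is Thursday (leap).
2033: Saturday
2034: Sunday
2035: Monday
2036: Tuesday (leap)
2037: Thursday
2038: Friday
2039: Saturday
2040: Sunday (leap)
2041: Tuesday
2042: Wednesday
2043: Thursday
2044: Friday (leap)
2044 begins on a Friday and is a leap year.

2044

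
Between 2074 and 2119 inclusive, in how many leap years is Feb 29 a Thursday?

1

Leap years in 2074–2119: 10 of them.
Feb 29 weekday advances by 5 (mod 7) from one leap year to the next four years later (or differs when a century non-leap intervenes).
Leap-day weekdays: 2076:Sat 2080:Thu✓ 2084:Tue 2088:Sun 2092:Fri 2096:Wed 2104:Fri 2108:Wed 2112:Mon 2116:Sat
Thursday: 2080 → 1.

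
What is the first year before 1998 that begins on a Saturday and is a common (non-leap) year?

1994

Jan 1 advances by 2 weekdays after a leap year and by 1 after a common year.
1998: Jan 1 is Thursday.
1997: Wednesday
1996: Monday (leap)
1995: Sunday
1994: Saturday
1994 begins on a Saturday and is a common year.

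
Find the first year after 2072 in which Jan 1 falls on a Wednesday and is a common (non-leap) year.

Jan 1 advances by 2 weekdays after a leap year and by 1 after a common year.
2072: Jan 1 is Friday (leap).
2073: Sunday
2074: Monday
2075: Tuesday
2076: Wednesday (leap)
2077: Friday
2078: Saturday
2079: Sunday
2080: Monday (leap)
2081: Wednesday
2081 begins on a Wednesday and is a common year.

2081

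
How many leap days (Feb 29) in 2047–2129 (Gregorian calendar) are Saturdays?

3

Leap years in 2047–2129: 20 of them.
Feb 29 weekday advances by 5 (mod 7) from one leap year to the next four years later (or differs when a century non-leap intervenes).
Leap-day weekdays: 2048:Sat✓ 2052:Thu 2056:Tue 2060:Sun 2064:Fri 2068:Wed 2072:Mon 2076:Sat✓ 2080:Thu 2084:Tue 2088:Sun 2092:Fri 2096:Wed 2104:Fri 2108:Wed 2112:Mon 2116:Sat✓ 2120:Thu 2124:Tue 2128:Sun
Saturday: 2048, 2076, 2116 → 3.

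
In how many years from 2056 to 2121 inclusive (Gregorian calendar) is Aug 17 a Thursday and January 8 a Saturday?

Check each year's weekday for Aug 17 and January 8:
  2056: Thu/Sat ✓  2057: Fri/Mon  2058: Sat/Tue  2059: Sun/Wed  2060: Tue/Thu  2061: Wed/Sat  2062: Thu/Sun  2063: Fri/Mon  2064: Sun/Tue  2065: Mon/Thu  2066: Tue/Fri  2067: Wed/Sat  2068: Fri/Sun  2069: Sat/Tue  …(38 more)…  2108: Fri/Sun  2109: Sat/Tue  2110: Sun/Wed  2111: Mon/Thu  2112: Wed/Fri  2113: Thu/Sun  2114: Fri/Mon  2115: Sat/Tue  2116: Mon/Wed  2117: Tue/Fri  2118: Wed/Sat  2119: Thu/Sun  2120: Sat/Mon  2121: Sun/Wed
Both conditions hold in: 2056, 2084 — 2.

2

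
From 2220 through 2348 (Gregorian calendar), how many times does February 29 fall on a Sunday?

5

Leap years in 2220–2348: 32 of them.
Feb 29 weekday advances by 5 (mod 7) from one leap year to the next four years later (or differs when a century non-leap intervenes).
Leap-day weekdays: 2220:Tue 2224:Sun✓ 2228:Fri 2232:Wed 2236:Mon 2240:Sat 2244:Thu 2248:Tue 2252:Sun✓ 2256:Fri 2260:Wed 2264:Mon 2268:Sat …(6 more)… 2296:Sat 2304:Mon 2308:Sat 2312:Thu 2316:Tue 2320:Sun✓ 2324:Fri 2328:Wed 2332:Mon 2336:Sat 2340:Thu 2344:Tue 2348:Sun✓
Sunday: 2224, 2252, 2280, 2320, 2348 → 5.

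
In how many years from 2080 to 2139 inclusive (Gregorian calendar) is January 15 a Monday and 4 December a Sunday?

Check each year's weekday for January 15 and 4 December:
  2080: Mon/Wed  2081: Wed/Thu  2082: Thu/Fri  2083: Fri/Sat  2084: Sat/Mon  2085: Mon/Tue  2086: Tue/Wed  2087: Wed/Thu  2088: Thu/Sat  2089: Sat/Sun  2090: Sun/Mon  2091: Mon/Tue  2092: Tue/Thu  2093: Thu/Fri  …(32 more)…  2126: Tue/Wed  2127: Wed/Thu  2128: Thu/Sat  2129: Sat/Sun  2130: Sun/Mon  2131: Mon/Tue  2132: Tue/Thu  2133: Thu/Fri  2134: Fri/Sat  2135: Sat/Sun  2136: Sun/Tue  2137: Tue/Wed  2138: Wed/Thu  2139: Thu/Fri
Both conditions hold in: no year — 0.

0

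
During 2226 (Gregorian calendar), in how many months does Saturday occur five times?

4

A month of length L has five Saturdays iff its first Saturday is on day ≤ L−28 (so day 1–3 in a 31-day month, 1–2 in a 30-day month, day 1 in a leap February).
Checking each month of 2226: Jan starts Sun (31d); Feb starts Wed (28d); Mar starts Wed (31d); Apr starts Sat (30d) ✓; May starts Mon (31d); Jun starts Thu (30d); Jul starts Sat (31d) ✓; Aug starts Tue (31d); Sep starts Fri (30d) ✓; Oct starts Sun (31d); Nov starts Wed (30d); Dec starts Fri (31d) ✓.
Five-Saturday months: April, July, September, December → 4.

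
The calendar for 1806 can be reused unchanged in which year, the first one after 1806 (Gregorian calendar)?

Two years share a calendar iff Jan 1 falls on the same weekday and both are leap or both are common. 1806: Jan 1 is Wednesday, common year.
1807: Jan 1 Thursday, common
1808: Jan 1 Friday, leap
1809: Jan 1 Sunday, common
1810: Jan 1 Monday, common
1811: Jan 1 Tuesday, common
1812: Jan 1 Wednesday, leap
1813: Jan 1 Friday, common
1814: Jan 1 Saturday, common
1815: Jan 1 Sunday, common
1816: Jan 1 Monday, leap
1817: Jan 1 Wednesday, common
1817 matches on both conditions.

1817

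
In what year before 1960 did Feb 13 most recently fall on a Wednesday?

1957

From one year to the next, a fixed date's weekday advances by 1, or by 2 when a Feb 29 lies between the two dates.
1960: February 13 is Saturday.
1959: Friday (−1)
1958: Thursday (−1)
1957: Wednesday (−1)
Feb 13 falls on a Wednesday in 1957.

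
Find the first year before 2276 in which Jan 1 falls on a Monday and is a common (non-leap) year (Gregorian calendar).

2266

Jan 1 advances by 2 weekdays after a leap year and by 1 after a common year.
2276: Jan 1 is Saturday (leap).
2275: Friday
2274: Thursday
2273: Wednesday
2272: Monday (leap)
2271: Sunday
2270: Saturday
2269: Friday
2268: Wednesday (leap)
2267: Tuesday
2266: Monday
2266 begins on a Monday and is a common year.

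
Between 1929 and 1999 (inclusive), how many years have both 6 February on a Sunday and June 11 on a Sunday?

Check each year's weekday for 6 February and June 11:
  1929: Wed/Tue  1930: Thu/Wed  1931: Fri/Thu  1932: Sat/Sat  1933: Mon/Sun  1934: Tue/Mon  1935: Wed/Tue  1936: Thu/Thu  1937: Sat/Fri  1938: Sun/Sat  1939: Mon/Sun  1940: Tue/Tue  1941: Thu/Wed  1942: Fri/Thu  …(43 more)…  1986: Thu/Wed  1987: Fri/Thu  1988: Sat/Sat  1989: Mon/Sun  1990: Tue/Mon  1991: Wed/Tue  1992: Thu/Thu  1993: Sat/Fri  1994: Sun/Sat  1995: Mon/Sun  1996: Tue/Tue  1997: Thu/Wed  1998: Fri/Thu  1999: Sat/Fri
Both conditions hold in: 1944, 1972 — 2.

2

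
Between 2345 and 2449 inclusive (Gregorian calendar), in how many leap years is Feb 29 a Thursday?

3

Leap years in 2345–2449: 26 of them.
Feb 29 weekday advances by 5 (mod 7) from one leap year to the next four years later (or differs when a century non-leap intervenes).
Leap-day weekdays: 2348:Sun 2352:Fri 2356:Wed 2360:Mon 2364:Sat 2368:Thu✓ 2372:Tue 2376:Sun 2380:Fri 2384:Wed 2388:Mon 2392:Sat 2396:Thu✓ 2400:Tue 2404:Sun 2408:Fri 2412:Wed 2416:Mon 2420:Sat 2424:Thu✓ 2428:Tue 2432:Sun 2436:Fri 2440:Wed 2444:Mon 2448:Sat
Thursday: 2368, 2396, 2424 → 3.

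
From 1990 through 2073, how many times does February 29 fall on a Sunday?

Leap years in 1990–2073: 21 of them.
Feb 29 weekday advances by 5 (mod 7) from one leap year to the next four years later (or differs when a century non-leap intervenes).
Leap-day weekdays: 1992:Sat 1996:Thu 2000:Tue 2004:Sun✓ 2008:Fri 2012:Wed 2016:Mon 2020:Sat 2024:Thu 2028:Tue 2032:Sun✓ 2036:Fri 2040:Wed 2044:Mon 2048:Sat 2052:Thu 2056:Tue 2060:Sun✓ 2064:Fri 2068:Wed 2072:Mon
Sunday: 2004, 2032, 2060 → 3.

3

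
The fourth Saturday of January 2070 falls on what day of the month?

25

January 1, 2070 is a Wednesday, so the first Saturday is the 4th.
The fourth Saturday is 4 + 21 = 25.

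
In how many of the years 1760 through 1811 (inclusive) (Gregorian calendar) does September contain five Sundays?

September has 30 days; it has five Sundays when Sunday falls among the first (month-length − 28) days — i.e. when September 1 is one of Sunday/Saturday.
September 1 by year: 1760:Mon 1761:Tue 1762:Wed 1763:Thu 1764:Sat✓ 1765:Sun✓ 1766:Mon 1767:Tue 1768:Thu 1769:Fri 1770:Sat✓ 1771:Sun✓ 1772:Tue 1773:Wed 1774:Thu …(22 more)… 1797:Fri 1798:Sat✓ 1799:Sun✓ 1800:Mon 1801:Tue 1802:Wed 1803:Thu 1804:Sat✓ 1805:Sun✓ 1806:Mon 1807:Tue 1808:Thu 1809:Fri 1810:Sat✓ 1811:Sun✓
Years with five Sundays: 1764, 1765, 1770, 1771, 1776, 1781, 1782, 1787, 1792, 1793, 1798, 1799, 1804, 1805, 1810, 1811 → 16.

16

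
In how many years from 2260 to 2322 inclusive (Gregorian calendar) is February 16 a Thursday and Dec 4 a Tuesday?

Check each year's weekday for February 16 and Dec 4:
  2260: Thu/Tue ✓  2261: Sat/Wed  2262: Sun/Thu  2263: Mon/Fri  2264: Tue/Sun  2265: Thu/Mon  2266: Fri/Tue  2267: Sat/Wed  2268: Sun/Fri  2269: Tue/Sat  2270: Wed/Sun  2271: Thu/Mon  2272: Fri/Wed  2273: Sun/Thu  …(35 more)…  2309: Tue/Sat  2310: Wed/Sun  2311: Thu/Mon  2312: Fri/Wed  2313: Sun/Thu  2314: Mon/Fri  2315: Tue/Sat  2316: Wed/Mon  2317: Fri/Tue  2318: Sat/Wed  2319: Sun/Thu  2320: Mon/Sat  2321: Wed/Sun  2322: Thu/Mon
Both conditions hold in: 2260, 2288 — 2.

2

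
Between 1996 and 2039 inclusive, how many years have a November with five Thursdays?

November has 30 days; it has five Thursdays when Thursday falls among the first (month-length − 28) days — i.e. when November 1 is one of Thursday/Wednesday.
November 1 by year: 1996:Fri 1997:Sat 1998:Sun 1999:Mon 2000:Wed✓ 2001:Thu✓ 2002:Fri 2003:Sat 2004:Mon 2005:Tue 2006:Wed✓ 2007:Thu✓ 2008:Sat 2009:Sun 2010:Mon …(14 more)… 2025:Sat 2026:Sun 2027:Mon 2028:Wed✓ 2029:Thu✓ 2030:Fri 2031:Sat 2032:Mon 2033:Tue 2034:Wed✓ 2035:Thu✓ 2036:Sat 2037:Sun 2038:Mon 2039:Tue
Years with five Thursdays: 2000, 2001, 2006, 2007, 2012, 2017, 2018, 2023, 2028, 2029, 2034, 2035 → 12.

12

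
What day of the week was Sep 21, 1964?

Monday

January 1, 1964 is a Wednesday.
September 21 is day 265 of the year, i.e. 264 days after Jan 1.
264 mod 7 = 5, so advance 5 weekdays from Wednesday: Monday.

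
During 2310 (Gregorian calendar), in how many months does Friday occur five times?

A month of length L has five Fridays iff its first Friday is on day ≤ L−28 (so day 1–3 in a 31-day month, 1–2 in a 30-day month, day 1 in a leap February).
Checking each month of 2310: Jan starts Sat (31d); Feb starts Tue (28d); Mar starts Tue (31d); Apr starts Fri (30d) ✓; May starts Sun (31d); Jun starts Wed (30d); Jul starts Fri (31d) ✓; Aug starts Mon (31d); Sep starts Thu (30d) ✓; Oct starts Sat (31d); Nov starts Tue (30d); Dec starts Thu (31d) ✓.
Five-Friday months: April, July, September, December → 4.

4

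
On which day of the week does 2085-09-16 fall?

January 1, 2085 is a Monday.
September 16 is day 259 of the year, i.e. 258 days after Jan 1.
258 mod 7 = 6, so advance 6 weekdays from Monday: Sunday.

Sunday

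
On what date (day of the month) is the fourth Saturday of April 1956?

April 1, 1956 is a Sunday, so the first Saturday is the 7th.
The fourth Saturday is 7 + 21 = 28.

28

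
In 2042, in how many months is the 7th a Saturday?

Check the 7th of each month of 2042: Jan 7: Tue, Feb 7: Fri, Mar 7: Fri, Apr 7: Mon, May 7: Wed, Jun 7: Sat, Jul 7: Mon, Aug 7: Thu, Sep 7: Sun, Oct 7: Tue, Nov 7: Fri, Dec 7: Sun.
Saturday occurs in June — 1 month.

1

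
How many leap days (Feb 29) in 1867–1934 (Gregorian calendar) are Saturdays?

3

Leap years in 1867–1934: 16 of them.
Feb 29 weekday advances by 5 (mod 7) from one leap year to the next four years later (or differs when a century non-leap intervenes).
Leap-day weekdays: 1868:Sat✓ 1872:Thu 1876:Tue 1880:Sun 1884:Fri 1888:Wed 1892:Mon 1896:Sat✓ 1904:Mon 1908:Sat✓ 1912:Thu 1916:Tue 1920:Sun 1924:Fri 1928:Wed 1932:Mon
Saturday: 1868, 1896, 1908 → 3.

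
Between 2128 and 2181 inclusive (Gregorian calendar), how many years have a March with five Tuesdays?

24

March has 31 days; it has five Tuesdays when Tuesday falls among the first (month-length − 28) days — i.e. when March 1 is one of Tuesday/Monday/Sunday.
March 1 by year: 2128:Mon✓ 2129:Tue✓ 2130:Wed 2131:Thu 2132:Sat 2133:Sun✓ 2134:Mon✓ 2135:Tue✓ 2136:Thu 2137:Fri 2138:Sat 2139:Sun✓ 2140:Tue✓ 2141:Wed 2142:Thu …(24 more)… 2167:Sun✓ 2168:Tue✓ 2169:Wed 2170:Thu 2171:Fri 2172:Sun✓ 2173:Mon✓ 2174:Tue✓ 2175:Wed 2176:Fri 2177:Sat 2178:Sun✓ 2179:Mon✓ 2180:Wed 2181:Thu
Years with five Tuesdays: 2128, 2129, 2133, 2134, 2135, 2139, 2140, 2144, 2145, 2146, 2150, 2151, 2156, 2157, 2161, 2162, 2163, 2167, 2168, 2172, 2173, 2174, 2178, 2179 → 24.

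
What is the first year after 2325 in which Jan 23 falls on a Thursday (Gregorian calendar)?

From one year to the next, a fixed date's weekday advances by 1, or by 2 when a Feb 29 lies between the two dates.
2325: January 23 is Friday.
2326: Saturday (+1)
2327: Sunday (+1)
2328: Monday (+1)
2329: Wednesday (+2)
2330: Thursday (+1)
Jan 23 falls on a Thursday in 2330.

2330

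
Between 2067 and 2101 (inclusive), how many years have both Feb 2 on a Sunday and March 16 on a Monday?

Check each year's weekday for Feb 2 and March 16:
  2067: Wed/Wed  2068: Thu/Fri  2069: Sat/Sat  2070: Sun/Sun  2071: Mon/Mon  2072: Tue/Wed  2073: Thu/Thu  2074: Fri/Fri  2075: Sat/Sat  2076: Sun/Mon ✓  2077: Tue/Tue  2078: Wed/Wed  2079: Thu/Thu  2080: Fri/Sat  …(7 more)…  2088: Mon/Tue  2089: Wed/Wed  2090: Thu/Thu  2091: Fri/Fri  2092: Sat/Sun  2093: Mon/Mon  2094: Tue/Tue  2095: Wed/Wed  2096: Thu/Fri  2097: Sat/Sat  2098: Sun/Sun  2099: Mon/Mon  2100: Tue/Tue  2101: Wed/Wed
Both conditions hold in: 2076 — 1.

1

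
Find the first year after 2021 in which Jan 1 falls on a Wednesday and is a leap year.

2048

Jan 1 advances by 2 weekdays after a leap year and by 1 after a common year.
2021: Jan 1 is Friday.
2022: Saturday
2023: Sunday
2024: Monday (leap)
2025: Wednesday
2026: Thursday
2027: Friday
2028: Saturday (leap)
2029: Monday
2030: Tuesday
2031: Wednesday
2032: Thursday (leap)
2033: Saturday
2034: Sunday
2035: Monday
2036: Tuesday (leap)
2037: Thursday
2038: Friday
2039: Saturday
2040: Sunday (leap)
2041: Tuesday
2042: Wednesday
2043: Thursday
2044: Friday (leap)
2045: Sunday
2046: Monday
2047: Tuesday
2048: Wednesday (leap)
2048 begins on a Wednesday and is a leap year.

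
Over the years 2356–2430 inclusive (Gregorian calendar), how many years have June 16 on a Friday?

11

Track June 16's weekday year by year (advancing +1, or +2 across a Feb 29):
  2356: Sat  2357: Sun (+1)  2358: Mon (+1)  2359: Tue (+1)  2360: Thu (+2)
  2361: Fri (+1) ✓  2362: Sat (+1)  2363: Sun (+1)  2364: Tue (+2)  2365: Wed (+1)
  2366: Thu (+1)  2367: Fri (+1) ✓  2368: Sun (+2)  2369: Mon (+1)  … (47 more years) …
  2417: Fri (+1) ✓  2418: Sat (+1)  2419: Sun (+1)  2420: Tue (+2)  2421: Wed (+1)
  2422: Thu (+1)  2423: Fri (+1) ✓  2424: Sun (+2)  2425: Mon (+1)  2426: Tue (+1)
  2427: Wed (+1)  2428: Fri (+2) ✓  2429: Sat (+1)  2430: Sun (+1)
Friday years: 2361, 2367, 2372, 2378, 2389, 2395, 2400, 2406, 2417, 2423, 2428 — 11 in total.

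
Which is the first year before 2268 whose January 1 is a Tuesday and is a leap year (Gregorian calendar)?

Jan 1 advances by 2 weekdays after a leap year and by 1 after a common year.
2268: Jan 1 is Wednesday (leap).
2267: Tuesday
2266: Monday
2265: Sunday
2264: Friday (leap)
2263: Thursday
2262: Wednesday
2261: Tuesday
2260: Sunday (leap)
2259: Saturday
2258: Friday
2257: Thursday
2256: Tuesday (leap)
2256 begins on a Tuesday and is a leap year.

2256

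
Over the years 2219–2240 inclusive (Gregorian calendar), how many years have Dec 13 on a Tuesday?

Track Dec 13's weekday year by year (advancing +1, or +2 across a Feb 29):
  2219: Mon  2220: Wed (+2)  2221: Thu (+1)  2222: Fri (+1)  2223: Sat (+1)
  2224: Mon (+2)  2225: Tue (+1) ✓  2226: Wed (+1)  2227: Thu (+1)  2228: Sat (+2)
  2229: Sun (+1)  2230: Mon (+1)  2231: Tue (+1) ✓  2232: Thu (+2)  2233: Fri (+1)
  2234: Sat (+1)  2235: Sun (+1)  2236: Tue (+2) ✓  2237: Wed (+1)  2238: Thu (+1)
  2239: Fri (+1)  2240: Sun (+2)
Tuesday years: 2225, 2231, 2236 — 3 in total.

3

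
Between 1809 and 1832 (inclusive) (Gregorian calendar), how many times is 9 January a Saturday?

Track 9 January's weekday year by year (advancing +1, or +2 across a Feb 29):
  1809: Mon  1810: Tue (+1)  1811: Wed (+1)  1812: Thu (+1)  1813: Sat (+2) ✓
  1814: Sun (+1)  1815: Mon (+1)  1816: Tue (+1)  1817: Thu (+2)  1818: Fri (+1)
  1819: Sat (+1) ✓  1820: Sun (+1)  1821: Tue (+2)  1822: Wed (+1)  1823: Thu (+1)
  1824: Fri (+1)  1825: Sun (+2)  1826: Mon (+1)  1827: Tue (+1)  1828: Wed (+1)
  1829: Fri (+2)  1830: Sat (+1) ✓  1831: Sun (+1)  1832: Mon (+1)
Saturday years: 1813, 1819, 1830 — 3 in total.

3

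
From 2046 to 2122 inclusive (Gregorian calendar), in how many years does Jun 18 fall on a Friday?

Track Jun 18's weekday year by year (advancing +1, or +2 across a Feb 29):
  2046: Mon  2047: Tue (+1)  2048: Thu (+2)  2049: Fri (+1) ✓  2050: Sat (+1)
  2051: Sun (+1)  2052: Tue (+2)  2053: Wed (+1)  2054: Thu (+1)  2055: Fri (+1) ✓
  2056: Sun (+2)  2057: Mon (+1)  2058: Tue (+1)  2059: Wed (+1)  … (49 more years) …
  2109: Tue (+1)  2110: Wed (+1)  2111: Thu (+1)  2112: Sat (+2)  2113: Sun (+1)
  2114: Mon (+1)  2115: Tue (+1)  2116: Thu (+2)  2117: Fri (+1) ✓  2118: Sat (+1)
  2119: Sun (+1)  2120: Tue (+2)  2121: Wed (+1)  2122: Thu (+1)
Friday years: 2049, 2055, 2060, 2066, 2077, 2083, 2088, 2094, 2100, 2106, 2117 — 11 in total.

11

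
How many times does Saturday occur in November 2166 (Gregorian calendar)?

5

November 2166 has 30 days and begins on Saturday.
The first Saturday is November 1.
Saturdays fall on 1, 8, 15, 22, 29 — that's 5.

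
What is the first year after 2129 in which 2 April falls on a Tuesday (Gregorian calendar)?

2137

From one year to the next, a fixed date's weekday advances by 1, or by 2 when a Feb 29 lies between the two dates.
2129: April 2 is Saturday.
2130: Sunday (+1)
2131: Monday (+1)
2132: Wednesday (+2)
2133: Thursday (+1)
2134: Friday (+1)
2135: Saturday (+1)
2136: Monday (+2)
2137: Tuesday (+1)
2 April falls on a Tuesday in 2137.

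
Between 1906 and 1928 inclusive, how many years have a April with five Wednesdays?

6

April has 30 days; it has five Wednesdays when Wednesday falls among the first (month-length − 28) days — i.e. when April 1 is one of Wednesday/Tuesday.
April 1 by year: 1906:Sun 1907:Mon 1908:Wed✓ 1909:Thu 1910:Fri 1911:Sat 1912:Mon 1913:Tue✓ 1914:Wed✓ 1915:Thu 1916:Sat 1917:Sun 1918:Mon 1919:Tue✓ 1920:Thu 1921:Fri 1922:Sat 1923:Sun 1924:Tue✓ 1925:Wed✓ 1926:Thu 1927:Fri 1928:Sun
Years with five Wednesdays: 1908, 1913, 1914, 1919, 1924, 1925 → 6.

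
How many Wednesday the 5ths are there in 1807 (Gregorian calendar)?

Check the 5th of each month of 1807: Jan 5: Mon, Feb 5: Thu, Mar 5: Thu, Apr 5: Sun, May 5: Tue, Jun 5: Fri, Jul 5: Sun, Aug 5: Wed, Sep 5: Sat, Oct 5: Mon, Nov 5: Thu, Dec 5: Sat.
Wednesday occurs in August — 1 month.

1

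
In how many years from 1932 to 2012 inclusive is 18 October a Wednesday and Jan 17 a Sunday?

Check each year's weekday for 18 October and Jan 17:
  1932: Tue/Sun  1933: Wed/Tue  1934: Thu/Wed  1935: Fri/Thu  1936: Sun/Fri  1937: Mon/Sun  1938: Tue/Mon  1939: Wed/Tue  1940: Fri/Wed  1941: Sat/Fri  1942: Sun/Sat  1943: Mon/Sun  1944: Wed/Mon  1945: Thu/Wed  …(53 more)…  1999: Mon/Sun  2000: Wed/Mon  2001: Thu/Wed  2002: Fri/Thu  2003: Sat/Fri  2004: Mon/Sat  2005: Tue/Mon  2006: Wed/Tue  2007: Thu/Wed  2008: Sat/Thu  2009: Sun/Sat  2010: Mon/Sun  2011: Tue/Mon  2012: Thu/Tue
Both conditions hold in: no year — 0.

0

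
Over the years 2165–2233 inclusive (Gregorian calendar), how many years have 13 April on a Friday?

Track 13 April's weekday year by year (advancing +1, or +2 across a Feb 29):
  2165: Sat  2166: Sun (+1)  2167: Mon (+1)  2168: Wed (+2)  2169: Thu (+1)
  2170: Fri (+1) ✓  2171: Sat (+1)  2172: Mon (+2)  2173: Tue (+1)  2174: Wed (+1)
  2175: Thu (+1)  2176: Sat (+2)  2177: Sun (+1)  2178: Mon (+1)  … (41 more years) …
  2220: Thu (+2)  2221: Fri (+1) ✓  2222: Sat (+1)  2223: Sun (+1)  2224: Tue (+2)
  2225: Wed (+1)  2226: Thu (+1)  2227: Fri (+1) ✓  2228: Sun (+2)  2229: Mon (+1)
  2230: Tue (+1)  2231: Wed (+1)  2232: Fri (+2) ✓  2233: Sat (+1)
Friday years: 2170, 2181, 2187, 2192, 2198, 2204, 2210, 2221, 2227, 2232 — 10 in total.

10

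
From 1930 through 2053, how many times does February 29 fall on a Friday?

Leap years in 1930–2053: 31 of them.
Feb 29 weekday advances by 5 (mod 7) from one leap year to the next four years later (or differs when a century non-leap intervenes).
Leap-day weekdays: 1932:Mon 1936:Sat 1940:Thu 1944:Tue 1948:Sun 1952:Fri✓ 1956:Wed 1960:Mon 1964:Sat 1968:Thu 1972:Tue 1976:Sun 1980:Fri✓ …(5 more)… 2004:Sun 2008:Fri✓ 2012:Wed 2016:Mon 2020:Sat 2024:Thu 2028:Tue 2032:Sun 2036:Fri✓ 2040:Wed 2044:Mon 2048:Sat 2052:Thu
Friday: 1952, 1980, 2008, 2036 → 4.

4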